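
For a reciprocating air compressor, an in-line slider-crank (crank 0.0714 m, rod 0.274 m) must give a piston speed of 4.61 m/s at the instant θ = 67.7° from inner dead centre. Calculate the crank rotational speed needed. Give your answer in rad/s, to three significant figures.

63.3

For an in-line slider-crank, |v_piston| = rω|sinθ|·[1 + r cosθ/√(L² − r² sin²θ)].
With r = 0.0714 m, L = 0.274 m, θ = 67.7°: the bracketed kinematic factor |dx/dθ| = 0.072791 m.
ω = v/|dx/dθ| = 4.61/0.072791 = 63.332 rad/s.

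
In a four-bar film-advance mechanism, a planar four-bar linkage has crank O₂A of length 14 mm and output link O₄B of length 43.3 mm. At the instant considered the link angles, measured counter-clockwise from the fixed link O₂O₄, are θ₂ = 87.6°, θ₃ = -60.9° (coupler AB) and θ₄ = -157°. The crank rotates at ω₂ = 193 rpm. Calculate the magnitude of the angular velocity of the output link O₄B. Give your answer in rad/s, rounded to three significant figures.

3.43

ω₂ = 20.21 rad/s (from 193 rpm).
Differentiating the loop-closure r₂e^{iθ₂}+r₃e^{iθ₃}=r₁+r₄e^{iθ₄} gives r₂ω₂e^{iθ₂}+r₃ω₃e^{iθ₃}=r₄ω₄e^{iθ₄}.
Eliminating the other unknown: ω₄ = r₂ω₂ sin(θ₂−θ₃) / [r₄ sin(θ₄−θ₃)].
Numerator sine = +0.52250; denominator sine = -0.99434.
Result = 0.014·20.21·(+0.52250) / (0.0433·(-0.99434)) = -3.4338 rad/s; magnitude 3.4338 rad/s.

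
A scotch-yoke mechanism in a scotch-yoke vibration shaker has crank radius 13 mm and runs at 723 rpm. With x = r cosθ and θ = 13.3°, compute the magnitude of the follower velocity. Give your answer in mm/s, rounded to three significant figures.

ω = 75.71 rad/s (from 723 rpm).
x = r cosθ ⇒ ẋ = −rω sinθ.
|v| = rω|sinθ| = 0.013·75.71·|sin 13.3°| = 0.22643 m/s = 226.43 mm/s.

226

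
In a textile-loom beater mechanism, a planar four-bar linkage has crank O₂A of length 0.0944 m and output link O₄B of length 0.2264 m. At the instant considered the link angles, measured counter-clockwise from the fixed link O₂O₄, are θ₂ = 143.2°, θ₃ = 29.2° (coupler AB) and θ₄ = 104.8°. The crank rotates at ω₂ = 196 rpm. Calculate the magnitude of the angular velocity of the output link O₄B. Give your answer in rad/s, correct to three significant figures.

8.07

ω₂ = 20.53 rad/s (from 196 rpm).
Differentiating the loop-closure r₂e^{iθ₂}+r₃e^{iθ₃}=r₁+r₄e^{iθ₄} gives r₂ω₂e^{iθ₂}+r₃ω₃e^{iθ₃}=r₄ω₄e^{iθ₄}.
Eliminating the other unknown: ω₄ = r₂ω₂ sin(θ₂−θ₃) / [r₄ sin(θ₄−θ₃)].
Numerator sine = +0.91355; denominator sine = +0.96858.
Result = 0.0944·20.53·(+0.91355) / (0.2264·(+0.96858)) = +8.0719 rad/s; magnitude 8.0719 rad/s.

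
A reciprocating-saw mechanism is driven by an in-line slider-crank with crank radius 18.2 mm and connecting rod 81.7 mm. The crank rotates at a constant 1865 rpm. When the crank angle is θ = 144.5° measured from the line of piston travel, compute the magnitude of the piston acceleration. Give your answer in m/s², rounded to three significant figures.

513

ω = 2π·1865/60 = 195.3 rad/s
x(θ) = r cosθ + √(L² − r² sin²θ); with ω constant, a = ω²·d²x/dθ².
d²x/dθ² = −r cosθ − r²(cos2θ)/√u − r⁴ sin²2θ/(4u^{3/2}),  u = L² − r² sin²θ = 0.00656319 m².
Substituting r = 0.0182 m, L = 0.0817 m, θ = 144.5°: d²x/dθ² = +0.01344 m.
a = ω²·d²x/dθ² = (195.3)²·(+0.01344) = +512.63 m/s²;  |a| = 512.63 m/s².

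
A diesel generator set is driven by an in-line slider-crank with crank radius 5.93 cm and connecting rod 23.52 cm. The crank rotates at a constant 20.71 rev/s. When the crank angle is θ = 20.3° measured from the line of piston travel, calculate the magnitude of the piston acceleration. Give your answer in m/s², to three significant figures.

1140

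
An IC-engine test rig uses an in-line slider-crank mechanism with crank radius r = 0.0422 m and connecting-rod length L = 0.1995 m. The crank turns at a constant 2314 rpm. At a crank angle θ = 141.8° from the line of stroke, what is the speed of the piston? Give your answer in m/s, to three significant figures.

ω = 2π·2314/60 = 242.3 rad/s
For an in-line slider-crank, x = r cosθ + √(L² − r² sin²θ), so v = −rω sinθ·[1 + r cosθ/√(L² − r² sin²θ)].
With r = 0.0422 m, L = 0.1995 m, θ = 141.8°: √(L² − r² sin²θ) = 0.19779 m.
v = −0.0422·242.3·0.61841·[1 + 0.0422·-0.78586/0.19779] = -5.2635 m/s.
|v| = 5.2635 m/s.

5.26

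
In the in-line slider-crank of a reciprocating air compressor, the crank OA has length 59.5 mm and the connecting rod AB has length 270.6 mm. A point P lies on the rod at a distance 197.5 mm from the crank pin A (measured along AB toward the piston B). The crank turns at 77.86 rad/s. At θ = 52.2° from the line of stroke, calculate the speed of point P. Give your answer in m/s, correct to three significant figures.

ω = 77.86 rad/s.  Crank-pin speed |V_A| = rω = 4.6327 m/s, perpendicular to OA.
Rod angle: sinφ = −(r/L) sinθ ⇒ φ = -10.005°; ω_rod = −rω cosθ/√(L²−r²sin²θ) = -10.655 rad/s.
V_P = V_A + ω_rod × AP, with AP = 0.1975 m along the rod.
Components: V_Px = −rω sinθ − a·ω_rod·sinφ = -4.0261 m/s;  V_Py = rω cosθ + a·ω_rod·cosφ = +0.76704 m/s.
|V_P| = √(V_Px² + V_Py²) = 4.0986 m/s.

4.10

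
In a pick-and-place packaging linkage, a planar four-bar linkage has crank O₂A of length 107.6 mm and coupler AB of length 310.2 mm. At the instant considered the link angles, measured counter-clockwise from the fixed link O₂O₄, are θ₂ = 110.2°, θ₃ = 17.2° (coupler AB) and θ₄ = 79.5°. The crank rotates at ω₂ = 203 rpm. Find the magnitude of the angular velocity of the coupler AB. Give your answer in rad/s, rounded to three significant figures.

ω₂ = 21.26 rad/s (from 203 rpm).
Differentiating the loop-closure r₂e^{iθ₂}+r₃e^{iθ₃}=r₁+r₄e^{iθ₄} gives r₂ω₂e^{iθ₂}+r₃ω₃e^{iθ₃}=r₄ω₄e^{iθ₄}.
Eliminating the other unknown: ω₃ = r₂ω₂ sin(θ₄−θ₂) / [r₃ sin(θ₃−θ₄)].
Numerator sine = -0.51054; denominator sine = -0.88539.
Result = 0.1076·21.26·(-0.51054) / (0.3102·(-0.88539)) = +4.252 rad/s; magnitude 4.252 rad/s.

4.25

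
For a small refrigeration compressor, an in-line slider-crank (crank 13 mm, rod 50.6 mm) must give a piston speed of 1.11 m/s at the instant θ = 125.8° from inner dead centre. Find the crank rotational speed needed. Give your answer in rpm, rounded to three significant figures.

1190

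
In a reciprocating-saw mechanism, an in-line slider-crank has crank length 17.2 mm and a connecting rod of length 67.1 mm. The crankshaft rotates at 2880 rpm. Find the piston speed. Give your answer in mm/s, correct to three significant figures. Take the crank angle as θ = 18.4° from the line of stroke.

ω = 2π·2880/60 = 301.6 rad/s
For an in-line slider-crank, x = r cosθ + √(L² − r² sin²θ), so v = −rω sinθ·[1 + r cosθ/√(L² − r² sin²θ)].
With r = 0.0172 m, L = 0.0671 m, θ = 18.4°: √(L² − r² sin²θ) = 0.06688 m.
v = −0.0172·301.6·0.31565·[1 + 0.0172·0.94888/0.06688] = -2.037 m/s.
|v| = 2.037 m/s = 2037 mm/s.

2040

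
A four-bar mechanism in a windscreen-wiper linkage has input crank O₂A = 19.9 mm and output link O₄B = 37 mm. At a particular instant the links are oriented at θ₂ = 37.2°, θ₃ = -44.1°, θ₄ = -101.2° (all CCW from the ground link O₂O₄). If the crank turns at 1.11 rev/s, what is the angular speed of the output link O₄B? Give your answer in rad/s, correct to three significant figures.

4.42

ω₂ = 6.974 rad/s (from 1.11 rev/s).
Differentiating the loop-closure r₂e^{iθ₂}+r₃e^{iθ₃}=r₁+r₄e^{iθ₄} gives r₂ω₂e^{iθ₂}+r₃ω₃e^{iθ₃}=r₄ω₄e^{iθ₄}.
Eliminating the other unknown: ω₄ = r₂ω₂ sin(θ₂−θ₃) / [r₄ sin(θ₄−θ₃)].
Numerator sine = +0.98849; denominator sine = -0.83962.
Result = 0.0199·6.974·(+0.98849) / (0.037·(-0.83962)) = -4.4162 rad/s; magnitude 4.4162 rad/s.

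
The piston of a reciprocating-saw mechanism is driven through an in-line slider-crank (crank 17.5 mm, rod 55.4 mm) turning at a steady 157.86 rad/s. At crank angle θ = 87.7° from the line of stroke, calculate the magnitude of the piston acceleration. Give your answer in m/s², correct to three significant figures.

127

ω = 157.9 rad/s
x(θ) = r cosθ + √(L² − r² sin²θ); with ω constant, a = ω²·d²x/dθ².
d²x/dθ² = −r cosθ − r²(cos2θ)/√u − r⁴ sin²2θ/(4u^{3/2}),  u = L² − r² sin²θ = 0.0027634 m².
Substituting r = 0.0175 m, L = 0.0554 m, θ = 87.7°: d²x/dθ² = +0.0051037 m.
a = ω²·d²x/dθ² = (157.9)²·(+0.0051037) = +127.18 m/s²;  |a| = 127.18 m/s².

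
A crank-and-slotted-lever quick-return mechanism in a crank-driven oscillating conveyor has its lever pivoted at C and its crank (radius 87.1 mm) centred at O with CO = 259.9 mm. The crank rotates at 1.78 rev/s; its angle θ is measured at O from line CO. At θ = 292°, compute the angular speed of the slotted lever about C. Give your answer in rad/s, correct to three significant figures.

1.95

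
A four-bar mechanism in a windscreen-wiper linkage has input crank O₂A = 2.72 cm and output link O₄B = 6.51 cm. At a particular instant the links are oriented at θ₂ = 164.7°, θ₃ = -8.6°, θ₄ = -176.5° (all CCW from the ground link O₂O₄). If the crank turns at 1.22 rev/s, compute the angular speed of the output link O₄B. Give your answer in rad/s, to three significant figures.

1.78

ω₂ = 7.665 rad/s (from 1.22 rev/s).
Differentiating the loop-closure r₂e^{iθ₂}+r₃e^{iθ₃}=r₁+r₄e^{iθ₄} gives r₂ω₂e^{iθ₂}+r₃ω₃e^{iθ₃}=r₄ω₄e^{iθ₄}.
Eliminating the other unknown: ω₄ = r₂ω₂ sin(θ₂−θ₃) / [r₄ sin(θ₄−θ₃)].
Numerator sine = +0.11667; denominator sine = -0.20962.
Result = 0.0272·7.665·(+0.11667) / (0.0651·(-0.20962)) = -1.7826 rad/s; magnitude 1.7826 rad/s.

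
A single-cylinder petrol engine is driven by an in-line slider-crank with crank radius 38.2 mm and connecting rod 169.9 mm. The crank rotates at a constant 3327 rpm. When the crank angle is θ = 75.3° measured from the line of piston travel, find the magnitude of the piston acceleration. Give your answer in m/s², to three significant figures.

ω = 2π·3327/60 = 348.4 rad/s
x(θ) = r cosθ + √(L² − r² sin²θ); with ω constant, a = ω²·d²x/dθ².
d²x/dθ² = −r cosθ − r²(cos2θ)/√u − r⁴ sin²2θ/(4u^{3/2}),  u = L² − r² sin²θ = 0.0275007 m².
Substituting r = 0.0382 m, L = 0.1699 m, θ = 75.3°: d²x/dθ² = -0.0020555 m.
a = ω²·d²x/dθ² = (348.4)²·(-0.0020555) = -249.51 m/s²;  |a| = 249.51 m/s².

250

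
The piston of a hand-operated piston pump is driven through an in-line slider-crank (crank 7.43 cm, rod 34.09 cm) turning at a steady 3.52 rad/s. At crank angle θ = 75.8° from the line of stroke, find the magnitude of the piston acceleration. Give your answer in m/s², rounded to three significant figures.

ω = 3.52 rad/s
x(θ) = r cosθ + √(L² − r² sin²θ); with ω constant, a = ω²·d²x/dθ².
d²x/dθ² = −r cosθ − r²(cos2θ)/√u − r⁴ sin²2θ/(4u^{3/2}),  u = L² − r² sin²θ = 0.111025 m².
Substituting r = 0.0743 m, L = 0.3409 m, θ = 75.8°: d²x/dθ² = -0.003699 m.
a = ω²·d²x/dθ² = (3.52)²·(-0.003699) = -0.045832 m/s²;  |a| = 0.045832 m/s².

0.0458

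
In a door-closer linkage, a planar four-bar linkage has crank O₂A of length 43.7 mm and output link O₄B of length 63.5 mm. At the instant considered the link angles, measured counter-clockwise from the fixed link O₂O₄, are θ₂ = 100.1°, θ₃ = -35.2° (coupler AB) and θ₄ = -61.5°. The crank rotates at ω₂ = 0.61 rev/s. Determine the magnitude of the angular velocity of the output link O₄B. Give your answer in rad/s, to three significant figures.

4.19

ω₂ = 3.833 rad/s (from 0.61 rev/s).
Differentiating the loop-closure r₂e^{iθ₂}+r₃e^{iθ₃}=r₁+r₄e^{iθ₄} gives r₂ω₂e^{iθ₂}+r₃ω₃e^{iθ₃}=r₄ω₄e^{iθ₄}.
Eliminating the other unknown: ω₄ = r₂ω₂ sin(θ₂−θ₃) / [r₄ sin(θ₄−θ₃)].
Numerator sine = +0.70339; denominator sine = -0.44307.
Result = 0.0437·3.833·(+0.70339) / (0.0635·(-0.44307)) = -4.1874 rad/s; magnitude 4.1874 rad/s.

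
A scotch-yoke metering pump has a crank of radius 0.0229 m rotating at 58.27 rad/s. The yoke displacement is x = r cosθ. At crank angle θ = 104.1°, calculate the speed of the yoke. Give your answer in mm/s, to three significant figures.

1290

ω = 58.27 rad/s
x = r cosθ ⇒ ẋ = −rω sinθ.
|v| = rω|sinθ| = 0.0229·58.27·|sin 104.1°| = 1.2942 m/s = 1294.2 mm/s.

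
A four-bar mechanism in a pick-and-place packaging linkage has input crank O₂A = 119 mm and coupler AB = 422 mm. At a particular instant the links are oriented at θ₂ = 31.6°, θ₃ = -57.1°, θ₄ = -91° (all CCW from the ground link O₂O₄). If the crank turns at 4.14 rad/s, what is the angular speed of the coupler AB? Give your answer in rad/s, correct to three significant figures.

1.76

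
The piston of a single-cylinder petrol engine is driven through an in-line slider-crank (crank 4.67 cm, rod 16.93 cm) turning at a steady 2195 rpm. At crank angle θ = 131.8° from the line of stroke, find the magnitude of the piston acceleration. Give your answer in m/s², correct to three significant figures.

ω = 2π·2195/60 = 229.9 rad/s
x(θ) = r cosθ + √(L² − r² sin²θ); with ω constant, a = ω²·d²x/dθ².
d²x/dθ² = −r cosθ − r²(cos2θ)/√u − r⁴ sin²2θ/(4u^{3/2}),  u = L² − r² sin²θ = 0.0274505 m².
Substituting r = 0.0467 m, L = 0.1693 m, θ = 131.8°: d²x/dθ² = +0.032336 m.
a = ω²·d²x/dθ² = (229.9)²·(+0.032336) = +1708.5 m/s²;  |a| = 1708.5 m/s².

1710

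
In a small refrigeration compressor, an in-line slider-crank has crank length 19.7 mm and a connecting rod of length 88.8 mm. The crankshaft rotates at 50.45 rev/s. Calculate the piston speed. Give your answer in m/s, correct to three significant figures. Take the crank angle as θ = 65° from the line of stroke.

ω = 2π·50.5 = 317 rad/s
For an in-line slider-crank, x = r cosθ + √(L² − r² sin²θ), so v = −rω sinθ·[1 + r cosθ/√(L² − r² sin²θ)].
With r = 0.0197 m, L = 0.0888 m, θ = 65°: √(L² − r² sin²θ) = 0.086987 m.
v = −0.0197·317·0.90631·[1 + 0.0197·0.42262/0.086987] = -6.2012 m/s.
|v| = 6.2012 m/s.

6.20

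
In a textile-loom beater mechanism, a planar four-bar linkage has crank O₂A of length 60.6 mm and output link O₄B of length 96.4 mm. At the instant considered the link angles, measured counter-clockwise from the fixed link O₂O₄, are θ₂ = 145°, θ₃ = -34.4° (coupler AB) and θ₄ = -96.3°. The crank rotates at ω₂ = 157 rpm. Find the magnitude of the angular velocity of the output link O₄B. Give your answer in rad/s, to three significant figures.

0.123

ω₂ = 16.44 rad/s (from 157 rpm).
Differentiating the loop-closure r₂e^{iθ₂}+r₃e^{iθ₃}=r₁+r₄e^{iθ₄} gives r₂ω₂e^{iθ₂}+r₃ω₃e^{iθ₃}=r₄ω₄e^{iθ₄}.
Eliminating the other unknown: ω₄ = r₂ω₂ sin(θ₂−θ₃) / [r₄ sin(θ₄−θ₃)].
Numerator sine = +0.01047; denominator sine = -0.88213.
Result = 0.0606·16.44·(+0.01047) / (0.0964·(-0.88213)) = -0.12269 rad/s; magnitude 0.12269 rad/s.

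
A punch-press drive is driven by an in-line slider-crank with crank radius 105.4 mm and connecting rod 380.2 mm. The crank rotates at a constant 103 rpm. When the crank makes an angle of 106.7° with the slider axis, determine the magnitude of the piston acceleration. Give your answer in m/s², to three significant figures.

6.45

ω = 2π·103/60 = 10.79 rad/s
x(θ) = r cosθ + √(L² − r² sin²θ); with ω constant, a = ω²·d²x/dθ².
d²x/dθ² = −r cosθ − r²(cos2θ)/√u − r⁴ sin²2θ/(4u^{3/2}),  u = L² − r² sin²θ = 0.13436 m².
Substituting r = 0.1054 m, L = 0.3802 m, θ = 106.7°: d²x/dθ² = +0.0554 m.
a = ω²·d²x/dθ² = (10.79)²·(+0.0554) = +6.4453 m/s²;  |a| = 6.4453 m/s².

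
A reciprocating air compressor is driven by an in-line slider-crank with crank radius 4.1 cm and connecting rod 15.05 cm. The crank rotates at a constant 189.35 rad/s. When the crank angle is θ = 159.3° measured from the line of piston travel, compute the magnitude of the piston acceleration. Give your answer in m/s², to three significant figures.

ω = 189.3 rad/s
x(θ) = r cosθ + √(L² − r² sin²θ); with ω constant, a = ω²·d²x/dθ².
d²x/dθ² = −r cosθ − r²(cos2θ)/√u − r⁴ sin²2θ/(4u^{3/2}),  u = L² − r² sin²θ = 0.0224402 m².
Substituting r = 0.041 m, L = 0.1505 m, θ = 159.3°: d²x/dθ² = +0.029844 m.
a = ω²·d²x/dθ² = (189.3)²·(+0.029844) = +1070 m/s²;  |a| = 1070 m/s².

1070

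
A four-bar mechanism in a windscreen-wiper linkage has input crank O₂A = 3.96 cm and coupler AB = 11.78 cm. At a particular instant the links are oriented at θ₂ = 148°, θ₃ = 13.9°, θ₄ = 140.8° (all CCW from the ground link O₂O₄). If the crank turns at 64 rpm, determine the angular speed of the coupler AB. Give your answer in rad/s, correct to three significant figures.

ω₂ = 6.702 rad/s (from 64 rpm).
Differentiating the loop-closure r₂e^{iθ₂}+r₃e^{iθ₃}=r₁+r₄e^{iθ₄} gives r₂ω₂e^{iθ₂}+r₃ω₃e^{iθ₃}=r₄ω₄e^{iθ₄}.
Eliminating the other unknown: ω₃ = r₂ω₂ sin(θ₄−θ₂) / [r₃ sin(θ₃−θ₄)].
Numerator sine = -0.12533; denominator sine = -0.79968.
Result = 0.0396·6.702·(-0.12533) / (0.1178·(-0.79968)) = +0.35311 rad/s; magnitude 0.35311 rad/s.

0.353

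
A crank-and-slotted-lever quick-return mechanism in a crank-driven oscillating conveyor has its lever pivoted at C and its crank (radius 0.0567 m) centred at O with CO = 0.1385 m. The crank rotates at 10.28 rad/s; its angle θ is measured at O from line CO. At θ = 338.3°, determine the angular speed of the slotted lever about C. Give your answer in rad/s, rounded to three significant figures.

2.92

ω = 10.28 rad/s
Crank pin A relative to C: A = (d + r cosθ, r sinθ); lever angle φ = atan2(r sinθ, d + r cosθ).
Differentiating tanφ: φ̇ = rω(d cosθ + r)/(d² + r² + 2dr cosθ).
d² + r² + 2dr cosθ = |CA|² = 0.03699 m²;  d cosθ + r = +0.18538 m.
|ω_lever| = |0.0567·10.28·+0.18538| / 0.03699 = 2.9212 rad/s.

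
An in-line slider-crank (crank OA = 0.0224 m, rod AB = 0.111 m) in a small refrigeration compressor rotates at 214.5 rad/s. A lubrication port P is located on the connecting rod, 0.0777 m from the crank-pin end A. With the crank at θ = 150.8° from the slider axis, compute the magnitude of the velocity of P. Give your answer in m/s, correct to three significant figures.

2.41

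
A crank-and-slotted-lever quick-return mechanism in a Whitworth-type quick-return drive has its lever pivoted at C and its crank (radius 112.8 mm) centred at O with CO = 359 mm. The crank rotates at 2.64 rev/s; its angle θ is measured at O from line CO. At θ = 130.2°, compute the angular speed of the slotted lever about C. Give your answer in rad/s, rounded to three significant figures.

ω = 16.59 rad/s (from 2.64 rev/s).
Crank pin A relative to C: A = (d + r cosθ, r sinθ); lever angle φ = atan2(r sinθ, d + r cosθ).
Differentiating tanφ: φ̇ = rω(d cosθ + r)/(d² + r² + 2dr cosθ).
d² + r² + 2dr cosθ = |CA|² = 0.089329 m²;  d cosθ + r = -0.11892 m.
|ω_lever| = |0.1128·16.59·-0.11892| / 0.089329 = 2.4909 rad/s.

2.49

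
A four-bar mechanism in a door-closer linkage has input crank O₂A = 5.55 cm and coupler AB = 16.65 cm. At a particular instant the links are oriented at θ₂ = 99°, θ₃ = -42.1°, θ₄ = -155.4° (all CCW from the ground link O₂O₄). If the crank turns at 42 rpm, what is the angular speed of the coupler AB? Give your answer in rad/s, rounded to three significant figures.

ω₂ = 4.398 rad/s (from 42 rpm).
Differentiating the loop-closure r₂e^{iθ₂}+r₃e^{iθ₃}=r₁+r₄e^{iθ₄} gives r₂ω₂e^{iθ₂}+r₃ω₃e^{iθ₃}=r₄ω₄e^{iθ₄}.
Eliminating the other unknown: ω₃ = r₂ω₂ sin(θ₄−θ₂) / [r₃ sin(θ₃−θ₄)].
Numerator sine = +0.96316; denominator sine = +0.91845.
Result = 0.0555·4.398·(+0.96316) / (0.1665·(+0.91845)) = +1.5375 rad/s; magnitude 1.5375 rad/s.

1.54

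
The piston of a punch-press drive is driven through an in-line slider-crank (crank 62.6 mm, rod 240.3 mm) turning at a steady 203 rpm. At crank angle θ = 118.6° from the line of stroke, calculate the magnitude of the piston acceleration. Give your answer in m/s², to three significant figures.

ω = 2π·203/60 = 21.26 rad/s
x(θ) = r cosθ + √(L² − r² sin²θ); with ω constant, a = ω²·d²x/dθ².
d²x/dθ² = −r cosθ − r²(cos2θ)/√u − r⁴ sin²2θ/(4u^{3/2}),  u = L² − r² sin²θ = 0.0547233 m².
Substituting r = 0.0626 m, L = 0.2403 m, θ = 118.6°: d²x/dθ² = +0.038829 m.
a = ω²·d²x/dθ² = (21.26)²·(+0.038829) = +17.547 m/s²;  |a| = 17.547 m/s².

17.5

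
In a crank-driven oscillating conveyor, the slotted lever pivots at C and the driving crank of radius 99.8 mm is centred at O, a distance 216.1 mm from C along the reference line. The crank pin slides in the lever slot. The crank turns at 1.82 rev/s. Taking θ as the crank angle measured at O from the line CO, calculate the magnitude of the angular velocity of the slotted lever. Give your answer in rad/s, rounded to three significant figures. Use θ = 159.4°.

ω = 11.44 rad/s (from 1.82 rev/s).
Crank pin A relative to C: A = (d + r cosθ, r sinθ); lever angle φ = atan2(r sinθ, d + r cosθ).
Differentiating tanφ: φ̇ = rω(d cosθ + r)/(d² + r² + 2dr cosθ).
d² + r² + 2dr cosθ = |CA|² = 0.0162837 m²;  d cosθ + r = -0.10248 m.
|ω_lever| = |0.0998·11.44·-0.10248| / 0.0162837 = 7.1826 rad/s.

7.18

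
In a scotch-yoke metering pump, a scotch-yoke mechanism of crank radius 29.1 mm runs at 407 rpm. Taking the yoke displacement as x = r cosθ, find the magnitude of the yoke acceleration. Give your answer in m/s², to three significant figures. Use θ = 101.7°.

10.7

ω = 42.62 rad/s (from 407 rpm).
x = r cosθ ⇒ ẍ = −rω² cosθ (ω constant).
|a| = rω²|cosθ| = 0.0291·(42.62)²·|cos 101.7°| = 10.72 m/s².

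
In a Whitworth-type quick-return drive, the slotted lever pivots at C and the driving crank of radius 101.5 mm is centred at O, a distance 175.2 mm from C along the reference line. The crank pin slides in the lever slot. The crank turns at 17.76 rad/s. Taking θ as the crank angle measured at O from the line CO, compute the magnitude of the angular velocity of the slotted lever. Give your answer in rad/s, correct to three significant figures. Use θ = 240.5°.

ω = 17.76 rad/s
Crank pin A relative to C: A = (d + r cosθ, r sinθ); lever angle φ = atan2(r sinθ, d + r cosθ).
Differentiating tanφ: φ̇ = rω(d cosθ + r)/(d² + r² + 2dr cosθ).
d² + r² + 2dr cosθ = |CA|² = 0.023484 m²;  d cosθ + r = +0.015227 m.
|ω_lever| = |0.1015·17.76·+0.015227| / 0.023484 = 1.1689 rad/s.

1.17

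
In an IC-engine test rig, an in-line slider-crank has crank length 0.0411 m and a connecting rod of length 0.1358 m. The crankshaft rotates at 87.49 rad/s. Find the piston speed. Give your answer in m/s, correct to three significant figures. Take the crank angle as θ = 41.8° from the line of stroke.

2.95

ω = 87.49 rad/s
For an in-line slider-crank, x = r cosθ + √(L² − r² sin²θ), so v = −rω sinθ·[1 + r cosθ/√(L² − r² sin²θ)].
With r = 0.0411 m, L = 0.1358 m, θ = 41.8°: √(L² − r² sin²θ) = 0.13301 m.
v = −0.0411·87.49·0.66653·[1 + 0.0411·0.74548/0.13301] = -2.9488 m/s.
|v| = 2.9488 m/s.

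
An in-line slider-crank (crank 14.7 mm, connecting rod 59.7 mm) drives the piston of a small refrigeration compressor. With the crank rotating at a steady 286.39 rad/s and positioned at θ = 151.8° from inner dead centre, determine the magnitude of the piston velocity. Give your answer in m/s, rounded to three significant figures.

1.55

ω = 286.4 rad/s
For an in-line slider-crank, x = r cosθ + √(L² − r² sin²θ), so v = −rω sinθ·[1 + r cosθ/√(L² − r² sin²θ)].
With r = 0.0147 m, L = 0.0597 m, θ = 151.8°: √(L² − r² sin²θ) = 0.059294 m.
v = −0.0147·286.4·0.47255·[1 + 0.0147·-0.88130/0.059294] = -1.5547 m/s.
|v| = 1.5547 m/s.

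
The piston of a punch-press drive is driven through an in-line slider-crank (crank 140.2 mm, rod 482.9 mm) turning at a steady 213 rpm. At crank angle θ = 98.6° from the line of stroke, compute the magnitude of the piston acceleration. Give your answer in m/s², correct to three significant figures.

30.6

ω = 2π·213/60 = 22.31 rad/s
x(θ) = r cosθ + √(L² − r² sin²θ); with ω constant, a = ω²·d²x/dθ².
d²x/dθ² = −r cosθ − r²(cos2θ)/√u − r⁴ sin²2θ/(4u^{3/2}),  u = L² − r² sin²θ = 0.213976 m².
Substituting r = 0.1402 m, L = 0.4829 m, θ = 98.6°: d²x/dθ² = +0.061472 m.
a = ω²·d²x/dθ² = (22.31)²·(+0.061472) = +30.584 m/s²;  |a| = 30.584 m/s².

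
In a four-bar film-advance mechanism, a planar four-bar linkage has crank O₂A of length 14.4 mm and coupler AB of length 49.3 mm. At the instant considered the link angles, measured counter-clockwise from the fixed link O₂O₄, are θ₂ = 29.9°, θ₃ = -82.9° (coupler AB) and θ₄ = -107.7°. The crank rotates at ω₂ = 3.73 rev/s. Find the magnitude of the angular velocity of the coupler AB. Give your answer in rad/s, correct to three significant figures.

ω₂ = 23.44 rad/s (from 3.73 rev/s).
Differentiating the loop-closure r₂e^{iθ₂}+r₃e^{iθ₃}=r₁+r₄e^{iθ₄} gives r₂ω₂e^{iθ₂}+r₃ω₃e^{iθ₃}=r₄ω₄e^{iθ₄}.
Eliminating the other unknown: ω₃ = r₂ω₂ sin(θ₄−θ₂) / [r₃ sin(θ₃−θ₄)].
Numerator sine = -0.67430; denominator sine = +0.41945.
Result = 0.0144·23.44·(-0.67430) / (0.0493·(+0.41945)) = -11.005 rad/s; magnitude 11.005 rad/s.

11.0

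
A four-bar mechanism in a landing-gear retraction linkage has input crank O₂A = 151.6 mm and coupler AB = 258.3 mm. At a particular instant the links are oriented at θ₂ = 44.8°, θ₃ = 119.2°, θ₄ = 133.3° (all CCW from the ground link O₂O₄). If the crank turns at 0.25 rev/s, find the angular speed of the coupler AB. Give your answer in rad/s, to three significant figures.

3.78

ω₂ = 1.571 rad/s (from 0.25 rev/s).
Differentiating the loop-closure r₂e^{iθ₂}+r₃e^{iθ₃}=r₁+r₄e^{iθ₄} gives r₂ω₂e^{iθ₂}+r₃ω₃e^{iθ₃}=r₄ω₄e^{iθ₄}.
Eliminating the other unknown: ω₃ = r₂ω₂ sin(θ₄−θ₂) / [r₃ sin(θ₃−θ₄)].
Numerator sine = +0.99966; denominator sine = -0.24362.
Result = 0.1516·1.571·(+0.99966) / (0.2583·(-0.24362)) = -3.783 rad/s; magnitude 3.783 rad/s.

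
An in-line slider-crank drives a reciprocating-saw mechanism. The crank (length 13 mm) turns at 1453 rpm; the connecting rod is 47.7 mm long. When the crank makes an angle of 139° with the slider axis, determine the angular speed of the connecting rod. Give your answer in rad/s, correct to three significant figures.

31.8

ω = 152.2 rad/s (converted from 1453 rpm).
The rod makes angle φ with the slider axis where L sinφ = r sinθ; differentiating, L cosφ·φ̇ = r ω cosθ.
L cosφ = √(L² − r² sin²θ) = 0.046931 m.
|ω_rod| = r ω |cosθ| / √(L² − r² sin²θ) = 0.013·152.2·0.75471/0.046931 = 31.809 rad/s.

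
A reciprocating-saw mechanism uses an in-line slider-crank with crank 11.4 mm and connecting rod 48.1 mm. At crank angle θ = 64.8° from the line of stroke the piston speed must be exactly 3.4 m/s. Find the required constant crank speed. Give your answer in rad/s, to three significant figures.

For an in-line slider-crank, |v_piston| = rω|sinθ|·[1 + r cosθ/√(L² − r² sin²θ)].
With r = 0.0114 m, L = 0.0481 m, θ = 64.8°: the bracketed kinematic factor |dx/dθ| = 0.011381 m.
ω = v/|dx/dθ| = 3.4/0.011381 = 298.75 rad/s.

299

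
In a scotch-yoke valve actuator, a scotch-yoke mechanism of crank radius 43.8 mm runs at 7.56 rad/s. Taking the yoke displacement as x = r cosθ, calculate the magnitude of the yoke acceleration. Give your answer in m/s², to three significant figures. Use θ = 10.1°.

2.46

ω = 7.56 rad/s
x = r cosθ ⇒ ẍ = −rω² cosθ (ω constant).
|a| = rω²|cosθ| = 0.0438·(7.56)²·|cos 10.1°| = 2.4645 m/s².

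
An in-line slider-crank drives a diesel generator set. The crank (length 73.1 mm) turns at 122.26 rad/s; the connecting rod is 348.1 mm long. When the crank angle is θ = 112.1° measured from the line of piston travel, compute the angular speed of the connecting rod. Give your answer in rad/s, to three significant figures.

9.85

ω = 122.3 rad/s
The rod makes angle φ with the slider axis where L sinφ = r sinθ; differentiating, L cosφ·φ̇ = r ω cosθ.
L cosφ = √(L² − r² sin²θ) = 0.34145 m.
|ω_rod| = r ω |cosθ| / √(L² − r² sin²θ) = 0.0731·122.3·0.37622/0.34145 = 9.8475 rad/s.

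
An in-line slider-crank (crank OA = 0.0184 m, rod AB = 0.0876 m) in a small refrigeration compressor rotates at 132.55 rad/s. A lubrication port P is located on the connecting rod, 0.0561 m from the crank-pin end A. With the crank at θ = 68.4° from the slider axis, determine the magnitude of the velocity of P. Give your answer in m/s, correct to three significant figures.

2.40

ω = 132.6 rad/s.  Crank-pin speed |V_A| = rω = 2.4389 m/s, perpendicular to OA.
Rod angle: sinφ = −(r/L) sinθ ⇒ φ = -11.262°; ω_rod = −rω cosθ/√(L²−r²sin²θ) = -10.45 rad/s.
V_P = V_A + ω_rod × AP, with AP = 0.0561 m along the rod.
Components: V_Px = −rω sinθ − a·ω_rod·sinφ = -2.3821 m/s;  V_Py = rω cosθ + a·ω_rod·cosφ = +0.32285 m/s.
|V_P| = √(V_Px² + V_Py²) = 2.4039 m/s.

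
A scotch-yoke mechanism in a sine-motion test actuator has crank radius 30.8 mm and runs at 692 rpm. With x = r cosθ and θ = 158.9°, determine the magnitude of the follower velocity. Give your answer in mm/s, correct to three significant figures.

ω = 72.47 rad/s (from 692 rpm).
x = r cosθ ⇒ ẋ = −rω sinθ.
|v| = rω|sinθ| = 0.0308·72.47·|sin 158.9°| = 0.8035 m/s = 803.5 mm/s.

803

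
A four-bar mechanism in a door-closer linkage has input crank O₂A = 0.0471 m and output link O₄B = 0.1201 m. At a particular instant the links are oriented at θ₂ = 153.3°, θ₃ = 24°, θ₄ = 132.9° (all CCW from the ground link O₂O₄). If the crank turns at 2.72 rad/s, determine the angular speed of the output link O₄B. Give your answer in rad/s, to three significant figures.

ω₂ = 2.72 rad/s
Differentiating the loop-closure r₂e^{iθ₂}+r₃e^{iθ₃}=r₁+r₄e^{iθ₄} gives r₂ω₂e^{iθ₂}+r₃ω₃e^{iθ₃}=r₄ω₄e^{iθ₄}.
Eliminating the other unknown: ω₄ = r₂ω₂ sin(θ₂−θ₃) / [r₄ sin(θ₄−θ₃)].
Numerator sine = +0.77384; denominator sine = +0.94609.
Result = 0.0471·2.72·(+0.77384) / (0.1201·(+0.94609)) = +0.8725 rad/s; magnitude 0.8725 rad/s.

0.873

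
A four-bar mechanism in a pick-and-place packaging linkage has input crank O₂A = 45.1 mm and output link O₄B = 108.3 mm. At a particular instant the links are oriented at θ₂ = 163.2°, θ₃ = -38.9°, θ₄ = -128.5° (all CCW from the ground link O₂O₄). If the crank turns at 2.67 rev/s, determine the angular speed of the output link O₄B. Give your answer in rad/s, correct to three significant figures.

ω₂ = 16.78 rad/s (from 2.67 rev/s).
Differentiating the loop-closure r₂e^{iθ₂}+r₃e^{iθ₃}=r₁+r₄e^{iθ₄} gives r₂ω₂e^{iθ₂}+r₃ω₃e^{iθ₃}=r₄ω₄e^{iθ₄}.
Eliminating the other unknown: ω₄ = r₂ω₂ sin(θ₂−θ₃) / [r₄ sin(θ₄−θ₃)].
Numerator sine = -0.37622; denominator sine = -0.99998.
Result = 0.0451·16.78·(-0.37622) / (0.1083·(-0.99998)) = +2.6284 rad/s; magnitude 2.6284 rad/s.

2.63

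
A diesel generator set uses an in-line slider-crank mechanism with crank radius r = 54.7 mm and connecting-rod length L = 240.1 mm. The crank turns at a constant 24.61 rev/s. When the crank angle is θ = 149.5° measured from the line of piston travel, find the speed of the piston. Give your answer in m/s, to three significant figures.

ω = 2π·24.6 = 154.6 rad/s
For an in-line slider-crank, x = r cosθ + √(L² − r² sin²θ), so v = −rω sinθ·[1 + r cosθ/√(L² − r² sin²θ)].
With r = 0.0547 m, L = 0.2401 m, θ = 149.5°: √(L² − r² sin²θ) = 0.23849 m.
v = −0.0547·154.6·0.50754·[1 + 0.0547·-0.86163/0.23849] = -3.4445 m/s.
|v| = 3.4445 m/s.

3.44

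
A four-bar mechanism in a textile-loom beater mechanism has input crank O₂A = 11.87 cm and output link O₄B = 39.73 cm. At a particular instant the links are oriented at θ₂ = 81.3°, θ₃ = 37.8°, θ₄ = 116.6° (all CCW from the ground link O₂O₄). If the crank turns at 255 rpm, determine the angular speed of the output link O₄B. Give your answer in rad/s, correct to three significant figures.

ω₂ = 26.7 rad/s (from 255 rpm).
Differentiating the loop-closure r₂e^{iθ₂}+r₃e^{iθ₃}=r₁+r₄e^{iθ₄} gives r₂ω₂e^{iθ₂}+r₃ω₃e^{iθ₃}=r₄ω₄e^{iθ₄}.
Eliminating the other unknown: ω₄ = r₂ω₂ sin(θ₂−θ₃) / [r₄ sin(θ₄−θ₃)].
Numerator sine = +0.68835; denominator sine = +0.98096.
Result = 0.1187·26.7·(+0.68835) / (0.3973·(+0.98096)) = +5.5984 rad/s; magnitude 5.5984 rad/s.

5.60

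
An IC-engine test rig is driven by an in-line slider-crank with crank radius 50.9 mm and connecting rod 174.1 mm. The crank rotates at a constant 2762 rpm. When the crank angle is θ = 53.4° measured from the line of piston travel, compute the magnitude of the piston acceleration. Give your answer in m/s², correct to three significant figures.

ω = 2π·2762/60 = 289.2 rad/s
x(θ) = r cosθ + √(L² − r² sin²θ); with ω constant, a = ω²·d²x/dθ².
d²x/dθ² = −r cosθ − r²(cos2θ)/√u − r⁴ sin²2θ/(4u^{3/2}),  u = L² − r² sin²θ = 0.028641 m².
Substituting r = 0.0509 m, L = 0.1741 m, θ = 53.4°: d²x/dθ² = -0.02624 m.
a = ω²·d²x/dθ² = (289.2)²·(-0.02624) = -2195.2 m/s²;  |a| = 2195.2 m/s².

2200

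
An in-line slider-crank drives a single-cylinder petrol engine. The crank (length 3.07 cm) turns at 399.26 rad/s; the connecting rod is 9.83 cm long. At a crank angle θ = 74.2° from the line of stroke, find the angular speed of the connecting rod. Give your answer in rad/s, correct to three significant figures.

35.6

ω = 399.3 rad/s
The rod makes angle φ with the slider axis where L sinφ = r sinθ; differentiating, L cosφ·φ̇ = r ω cosθ.
L cosφ = √(L² − r² sin²θ) = 0.093756 m.
|ω_rod| = r ω |cosθ| / √(L² − r² sin²θ) = 0.0307·399.3·0.27228/0.093756 = 35.597 rad/s.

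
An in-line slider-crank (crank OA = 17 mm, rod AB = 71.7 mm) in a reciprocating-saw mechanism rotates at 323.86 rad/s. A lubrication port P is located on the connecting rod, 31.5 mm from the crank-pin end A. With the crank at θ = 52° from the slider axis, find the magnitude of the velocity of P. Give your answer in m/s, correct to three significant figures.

5.00

ω = 323.9 rad/s.  Crank-pin speed |V_A| = rω = 5.5056 m/s, perpendicular to OA.
Rod angle: sinφ = −(r/L) sinθ ⇒ φ = -10.768°; ω_rod = −rω cosθ/√(L²−r²sin²θ) = -48.122 rad/s.
V_P = V_A + ω_rod × AP, with AP = 0.0315 m along the rod.
Components: V_Px = −rω sinθ − a·ω_rod·sinφ = -4.6217 m/s;  V_Py = rω cosθ + a·ω_rod·cosφ = +1.9004 m/s.
|V_P| = √(V_Px² + V_Py²) = 4.9972 m/s.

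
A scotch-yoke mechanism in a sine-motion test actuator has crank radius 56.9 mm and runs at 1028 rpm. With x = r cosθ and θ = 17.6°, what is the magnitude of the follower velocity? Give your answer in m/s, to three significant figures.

ω = 107.7 rad/s (from 1028 rpm).
x = r cosθ ⇒ ẋ = −rω sinθ.
|v| = rω|sinθ| = 0.0569·107.7·|sin 17.6°| = 1.8521 m/s.

1.85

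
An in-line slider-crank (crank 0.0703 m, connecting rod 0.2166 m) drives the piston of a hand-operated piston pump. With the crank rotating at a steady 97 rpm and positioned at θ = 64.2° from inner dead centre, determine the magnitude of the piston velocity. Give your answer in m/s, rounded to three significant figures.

ω = 2π·97/60 = 10.16 rad/s
For an in-line slider-crank, x = r cosθ + √(L² − r² sin²θ), so v = −rω sinθ·[1 + r cosθ/√(L² − r² sin²θ)].
With r = 0.0703 m, L = 0.2166 m, θ = 64.2°: √(L² − r² sin²θ) = 0.20715 m.
v = −0.0703·10.16·0.90032·[1 + 0.0703·0.43523/0.20715] = -0.73787 m/s.
|v| = 0.73787 m/s.

0.738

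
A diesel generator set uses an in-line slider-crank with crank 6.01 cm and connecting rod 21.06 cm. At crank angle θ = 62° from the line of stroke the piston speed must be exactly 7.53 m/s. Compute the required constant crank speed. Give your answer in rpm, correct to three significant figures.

1190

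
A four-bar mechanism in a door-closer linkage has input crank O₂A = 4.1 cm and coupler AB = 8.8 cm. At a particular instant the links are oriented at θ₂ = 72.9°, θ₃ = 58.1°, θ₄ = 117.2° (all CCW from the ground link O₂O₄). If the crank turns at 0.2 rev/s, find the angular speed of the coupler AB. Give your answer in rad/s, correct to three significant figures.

0.477

ω₂ = 1.257 rad/s (from 0.2 rev/s).
Differentiating the loop-closure r₂e^{iθ₂}+r₃e^{iθ₃}=r₁+r₄e^{iθ₄} gives r₂ω₂e^{iθ₂}+r₃ω₃e^{iθ₃}=r₄ω₄e^{iθ₄}.
Eliminating the other unknown: ω₃ = r₂ω₂ sin(θ₄−θ₂) / [r₃ sin(θ₃−θ₄)].
Numerator sine = +0.69842; denominator sine = -0.85806.
Result = 0.041·1.257·(+0.69842) / (0.088·(-0.85806)) = -0.47655 rad/s; magnitude 0.47655 rad/s.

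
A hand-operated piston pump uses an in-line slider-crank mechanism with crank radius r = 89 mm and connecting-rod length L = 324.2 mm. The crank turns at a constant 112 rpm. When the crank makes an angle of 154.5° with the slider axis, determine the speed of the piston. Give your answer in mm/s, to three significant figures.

337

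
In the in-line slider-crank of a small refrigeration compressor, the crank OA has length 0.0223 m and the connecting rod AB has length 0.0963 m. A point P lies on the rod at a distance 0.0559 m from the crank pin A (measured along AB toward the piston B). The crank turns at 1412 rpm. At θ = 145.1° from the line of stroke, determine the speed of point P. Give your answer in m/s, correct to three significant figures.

2.02

ω = 147.9 rad/s.  Crank-pin speed |V_A| = rω = 3.2974 m/s, perpendicular to OA.
Rod angle: sinφ = −(r/L) sinθ ⇒ φ = -7.614°; ω_rod = −rω cosθ/√(L²−r²sin²θ) = +28.332 rad/s.
V_P = V_A + ω_rod × AP, with AP = 0.0559 m along the rod.
Components: V_Px = −rω sinθ − a·ω_rod·sinφ = -1.6767 m/s;  V_Py = rω cosθ + a·ω_rod·cosφ = -1.1345 m/s.
|V_P| = √(V_Px² + V_Py²) = 2.0245 m/s.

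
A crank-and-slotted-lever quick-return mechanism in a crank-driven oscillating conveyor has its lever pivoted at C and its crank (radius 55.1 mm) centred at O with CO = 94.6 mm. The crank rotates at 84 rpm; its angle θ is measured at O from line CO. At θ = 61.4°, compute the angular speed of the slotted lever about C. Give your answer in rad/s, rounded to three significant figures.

2.87

ω = 8.796 rad/s (from 84 rpm).
Crank pin A relative to C: A = (d + r cosθ, r sinθ); lever angle φ = atan2(r sinθ, d + r cosθ).
Differentiating tanφ: φ̇ = rω(d cosθ + r)/(d² + r² + 2dr cosθ).
d² + r² + 2dr cosθ = |CA|² = 0.0169755 m²;  d cosθ + r = +0.10038 m.
|ω_lever| = |0.0551·8.796·+0.10038| / 0.0169755 = 2.8662 rad/s.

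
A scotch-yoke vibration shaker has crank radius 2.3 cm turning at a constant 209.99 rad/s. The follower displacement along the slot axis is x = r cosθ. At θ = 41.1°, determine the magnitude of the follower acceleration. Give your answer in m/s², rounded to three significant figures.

764

ω = 210 rad/s
x = r cosθ ⇒ ẍ = −rω² cosθ (ω constant).
|a| = rω²|cosθ| = 0.023·(210)²·|cos 41.1°| = 764.27 m/s².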